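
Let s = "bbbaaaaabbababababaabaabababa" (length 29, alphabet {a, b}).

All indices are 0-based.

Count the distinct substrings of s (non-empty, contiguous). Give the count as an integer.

333

rank→(start, suffix):
  0 → (28, 'a')
  1 → (3, 'aaaaabbababababaabaabababa')
  2 → (4, 'aaaabbababababaabaabababa')
  3 → (5, 'aaabbababababaabaabababa')
  4 → (18, 'aabaabababa')
  5 → (21, 'aabababa')
  6 → (6, 'aabbababababaabaabababa')
  7 → (26, 'aba')
  8 → (16, 'abaabaabababa')
  9 → (19, 'abaabababa')
  10 → (24, 'ababa')
  11 → (14, 'ababaabaabababa')
  12 → (22, 'abababa')
  13 → (12, 'abababaabaabababa')
  14 → (10, 'ababababaabaabababa')
  15 → (7, 'abbababababaabaabababa')
  16 → (27, 'ba')
  17 → (2, 'baaaaabbababababaabaabababa')
  18 → (17, 'baabaabababa')
  19 → (20, 'baabababa')
  20 → (25, 'baba')
  21 → (15, 'babaabaabababa')
  22 → (23, 'bababa')
  23 → (13, 'bababaabaabababa')
  24 → (11, 'babababaabaabababa')
  25 → (9, 'bababababaabaabababa')
  26 → (1, 'bbaaaaabbababababaabaabababa')
  27 → (8, 'bbababababaabaabababa')
  28 → (0, 'bbbaaaaabbababababaabaabababa')

SA = [28, 3, 4, 5, 18, 21, 6, 26, 16, 19, 24, 14, 22, 12, 10, 7, 27, 2, 17, 20, 25, 15, 23, 13, 11, 9, 1, 8, 0]
[i] adj suffixes → lcp
  [1] 28/3 → 1 ('a')
  [2] 3/4 → 4 ('aaaa')
  [3] 4/5 → 3 ('aaa')
  [4] 5/18 → 2 ('aa')
  [5] 18/21 → 4 ('aaba')
  [6] 21/6 → 3 ('aab')
  [7] 6/26 → 1 ('a')
  [8] 26/16 → 3 ('aba')
  [9] 16/19 → 6 ('abaaba')
  [10] 19/24 → 3 ('aba')
  [11] 24/14 → 5 ('ababa')
  [12] 14/22 → 5 ('ababa')
  [13] 22/12 → 7 ('abababa')
  [14] 12/10 → 7 ('abababa')
  [15] 10/7 → 2 ('ab')
  [16] 7/27 → 0 ('')
  [17] 27/2 → 2 ('ba')
  [18] 2/17 → 3 ('baa')
  [19] 17/20 → 5 ('baaba')
  [20] 20/25 → 2 ('ba')
  [21] 25/15 → 4 ('baba')
  [22] 15/23 → 4 ('baba')
  [23] 23/13 → 6 ('bababa')
  [24] 13/11 → 6 ('bababa')
  [25] 11/9 → 8 ('babababa')
  [26] 9/1 → 1 ('b')
  [27] 1/8 → 3 ('bba')
  [28] 8/0 → 2 ('bb')

n(n+1)/2 = 29·30/2 = 435
Σ LCP = 0 + 1 + 4 + 3 + 2 + 4 + 3 + 1 + 3 + 6 + 3 + 5 + 5 + 7 + 7 + 2 + 0 + 2 + 3 + 5 + 2 + 4 + 4 + 6 + 6 + 8 + 1 + 3 + 2 = 102
distinct = 435 − 102 = 333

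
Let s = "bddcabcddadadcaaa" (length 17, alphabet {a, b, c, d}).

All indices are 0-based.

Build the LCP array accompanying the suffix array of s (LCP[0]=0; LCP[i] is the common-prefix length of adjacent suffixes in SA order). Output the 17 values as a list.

[0, 1, 2, 1, 1, 2, 0, 1, 0, 2, 1, 0, 3, 1, 3, 1, 2]

sorted suffixes:
  #0 SA[0]=16  'a'
  #1 SA[1]=15  'aa'
  #2 SA[2]=14  'aaa'
  #3 SA[3]=4  'abcddadadcaaa'
  #4 SA[4]=9  'adadcaaa'
  #5 SA[5]=11  'adcaaa'
  #6 SA[6]=5  'bcddadadcaaa'
  #7 SA[7]=0  'bddcabcddadadcaaa'
  #8 SA[8]=13  'caaa'
  #9 SA[9]=3  'cabcddadadcaaa'
  #10 SA[10]=6  'cddadadcaaa'
  #11 SA[11]=8  'dadadcaaa'
  #12 SA[12]=10  'dadcaaa'
  #13 SA[13]=12  'dcaaa'
  #14 SA[14]=2  'dcabcddadadcaaa'
  #15 SA[15]=7  'ddadadcaaa'
  #16 SA[16]=1  'ddcabcddadadcaaa'

SA = [16, 15, 14, 4, 9, 11, 5, 0, 13, 3, 6, 8, 10, 12, 2, 7, 1]
i: (SA[i-1],SA[i]) lcp shared
  1: (16,15) 1 'a'
  2: (15,14) 2 'aa'
  3: (14,4) 1 'a'
  4: (4,9) 1 'a'
  5: (9,11) 2 'ad'
  6: (11,5) 0 ''
  7: (5,0) 1 'b'
  8: (0,13) 0 ''
  9: (13,3) 2 'ca'
  10: (3,6) 1 'c'
  11: (6,8) 0 ''
  12: (8,10) 3 'dad'
  13: (10,12) 1 'd'
  14: (12,2) 3 'dca'
  15: (2,7) 1 'd'
  16: (7,1) 2 'dd'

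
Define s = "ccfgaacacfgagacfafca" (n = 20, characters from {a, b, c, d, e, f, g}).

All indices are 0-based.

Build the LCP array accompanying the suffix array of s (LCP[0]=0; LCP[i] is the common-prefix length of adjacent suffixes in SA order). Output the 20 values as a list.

[0, 1, 1, 2, 3, 1, 1, 0, 2, 1, 1, 2, 4, 0, 1, 1, 3, 0, 2, 2]

sorted suffixes:
  #0 SA[0]=19  'a'
  #1 SA[1]=4  'aacacfgagacfafca'
  #2 SA[2]=5  'acacfgagacfafca'
  #3 SA[3]=13  'acfafca'
  #4 SA[4]=7  'acfgagacfafca'
  #5 SA[5]=16  'afca'
  #6 SA[6]=11  'agacfafca'
  #7 SA[7]=18  'ca'
  #8 SA[8]=6  'cacfgagacfafca'
  #9 SA[9]=0  'ccfgaacacfgagacfafca'
  #10 SA[10]=14  'cfafca'
  #11 SA[11]=1  'cfgaacacfgagacfafca'
  #12 SA[12]=8  'cfgagacfafca'
  #13 SA[13]=15  'fafca'
  #14 SA[14]=17  'fca'
  #15 SA[15]=2  'fgaacacfgagacfafca'
  #16 SA[16]=9  'fgagacfafca'
  #17 SA[17]=3  'gaacacfgagacfafca'
  #18 SA[18]=12  'gacfafca'
  #19 SA[19]=10  'gagacfafca'

SA = [19, 4, 5, 13, 7, 16, 11, 18, 6, 0, 14, 1, 8, 15, 17, 2, 9, 3, 12, 10]
i: (SA[i-1],SA[i]) lcp shared
  1: (19,4) 1 'a'
  2: (4,5) 1 'a'
  3: (5,13) 2 'ac'
  4: (13,7) 3 'acf'
  5: (7,16) 1 'a'
  6: (16,11) 1 'a'
  7: (11,18) 0 ''
  8: (18,6) 2 'ca'
  9: (6,0) 1 'c'
  10: (0,14) 1 'c'
  11: (14,1) 2 'cf'
  12: (1,8) 4 'cfga'
  13: (8,15) 0 ''
  14: (15,17) 1 'f'
  15: (17,2) 1 'f'
  16: (2,9) 3 'fga'
  17: (9,3) 0 ''
  18: (3,12) 2 'ga'
  19: (12,10) 2 'ga'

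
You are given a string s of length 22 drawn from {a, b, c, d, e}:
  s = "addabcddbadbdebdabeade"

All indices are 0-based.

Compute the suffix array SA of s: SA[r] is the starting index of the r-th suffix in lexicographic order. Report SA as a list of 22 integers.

[3, 16, 9, 0, 19, 8, 4, 14, 11, 17, 5, 2, 15, 7, 10, 1, 6, 20, 12, 21, 18, 13]

rank | idx | suffix
   0 |   3 | abcddbadbdebdabeade
   1 |  16 | abeade
   2 |   9 | adbdebdabeade
   3 |   0 | addabcddbadbdebdabeade
   4 |  19 | ade
   5 |   8 | badbdebdabeade
   6 |   4 | bcddbadbdebdabeade
   7 |  14 | bdabeade
   8 |  11 | bdebdabeade
   9 |  17 | beade
  10 |   5 | cddbadbdebdabeade
  11 |   2 | dabcddbadbdebdabeade
  12 |  15 | dabeade
  13 |   7 | dbadbdebdabeade
  14 |  10 | dbdebdabeade
  15 |   1 | ddabcddbadbdebdabeade
  16 |   6 | ddbadbdebdabeade
  17 |  20 | de
  18 |  12 | debdabeade
  19 |  21 | e
  20 |  18 | eade
  21 |  13 | ebdabeade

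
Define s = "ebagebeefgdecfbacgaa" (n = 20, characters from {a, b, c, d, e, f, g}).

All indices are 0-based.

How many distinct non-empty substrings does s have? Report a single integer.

sorted suffixes:
  #0 SA[0]=19  'a'
  #1 SA[1]=18  'aa'
  #2 SA[2]=15  'acgaa'
  #3 SA[3]=2  'agebeefgdecfbacgaa'
  #4 SA[4]=14  'bacgaa'
  #5 SA[5]=1  'bagebeefgdecfbacgaa'
  #6 SA[6]=5  'beefgdecfbacgaa'
  #7 SA[7]=12  'cfbacgaa'
  #8 SA[8]=16  'cgaa'
  #9 SA[9]=10  'decfbacgaa'
  #10 SA[10]=0  'ebagebeefgdecfbacgaa'
  #11 SA[11]=4  'ebeefgdecfbacgaa'
  #12 SA[12]=11  'ecfbacgaa'
  #13 SA[13]=6  'eefgdecfbacgaa'
  #14 SA[14]=7  'efgdecfbacgaa'
  #15 SA[15]=13  'fbacgaa'
  #16 SA[16]=8  'fgdecfbacgaa'
  #17 SA[17]=17  'gaa'
  #18 SA[18]=9  'gdecfbacgaa'
  #19 SA[19]=3  'gebeefgdecfbacgaa'

SA = [19, 18, 15, 2, 14, 1, 5, 12, 16, 10, 0, 4, 11, 6, 7, 13, 8, 17, 9, 3]
rank  pair      lcp
   1  s[19:],s[18:]  1  'a'
   2  s[18:],s[15:]  1  'a'
   3  s[15:],s[2:]  1  'a'
   4  s[2:],s[14:]  0  ''
   5  s[14:],s[1:]  2  'ba'
   6  s[1:],s[5:]  1  'b'
   7  s[5:],s[12:]  0  ''
   8  s[12:],s[16:]  1  'c'
   9  s[16:],s[10:]  0  ''
  10  s[10:],s[0:]  0  ''
  11  s[0:],s[4:]  2  'eb'
  12  s[4:],s[11:]  1  'e'
  13  s[11:],s[6:]  1  'e'
  14  s[6:],s[7:]  1  'e'
  15  s[7:],s[13:]  0  ''
  16  s[13:],s[8:]  1  'f'
  17  s[8:],s[17:]  0  ''
  18  s[17:],s[9:]  1  'g'
  19  s[9:],s[3:]  1  'g'

n(n+1)/2 = 20·21/2 = 210
Σ LCP = 0 + 1 + 1 + 1 + 0 + 2 + 1 + 0 + 1 + 0 + 0 + 2 + 1 + 1 + 1 + 0 + 1 + 0 + 1 + 1 = 15
distinct = 210 − 15 = 195

195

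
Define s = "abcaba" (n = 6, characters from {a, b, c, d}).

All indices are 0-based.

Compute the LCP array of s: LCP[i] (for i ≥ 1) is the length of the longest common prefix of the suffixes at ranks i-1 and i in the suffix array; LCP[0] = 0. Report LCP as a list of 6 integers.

sorted suffixes:
  #0 SA[0]=5  'a'
  #1 SA[1]=3  'aba'
  #2 SA[2]=0  'abcaba'
  #3 SA[3]=4  'ba'
  #4 SA[4]=1  'bcaba'
  #5 SA[5]=2  'caba'

SA = [5, 3, 0, 4, 1, 2]
i: (SA[i-1],SA[i]) lcp shared
  1: (5,3) 1 'a'
  2: (3,0) 2 'ab'
  3: (0,4) 0 ''
  4: (4,1) 1 'b'
  5: (1,2) 0 ''

[0, 1, 2, 0, 1, 0]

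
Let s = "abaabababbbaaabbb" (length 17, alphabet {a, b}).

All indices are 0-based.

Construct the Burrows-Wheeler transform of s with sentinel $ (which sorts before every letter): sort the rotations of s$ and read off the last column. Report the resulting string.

rank  rotation            last
    0  $abaabababbbaaabbb  b
    1  aaabbb$abaabababbb  b
    2  aabababbbaaabbb$ab  b
    3  aabbb$abaabababbba  a
    4  abaabababbbaaabbb$  $
    5  abababbbaaabbb$aba  a
    6  ababbbaaabbb$abaab  b
    7  abbb$abaabababbbaa  a
    8  abbbaaabbb$abaabab  b
    9  b$abaabababbbaaabb  b
   10  baaabbb$abaabababb  b
   11  baabababbbaaabbb$a  a
   12  bababbbaaabbb$abaa  a
   13  babbbaaabbb$abaaba  a
   14  bb$abaabababbbaaab  b
   15  bbaaabbb$abaababab  b
   16  bbb$abaabababbbaaa  a
   17  bbbaaabbb$abaababa  a

bbba$ababbbaaabbaa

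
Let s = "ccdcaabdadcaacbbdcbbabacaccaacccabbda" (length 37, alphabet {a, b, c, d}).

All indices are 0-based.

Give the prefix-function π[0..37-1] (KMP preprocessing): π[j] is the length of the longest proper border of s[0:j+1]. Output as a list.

π[0] = 0
j=1 s[j]='c': π[1]=1 (border 'c')
j=2 s[j]='d': k: 1→0; π[2]=0 (border '')
j=3 s[j]='c': π[3]=1 (border 'c')
j=4 s[j]='a': k: 1→0; π[4]=0 (border '')
j=5 s[j]='a': π[5]=0 (border '')
j=6 s[j]='b': π[6]=0 (border '')
j=7 s[j]='d': π[7]=0 (border '')
j=8 s[j]='a': π[8]=0 (border '')
j=9 s[j]='d': π[9]=0 (border '')
j=10 s[j]='c': π[10]=1 (border 'c')
j=11 s[j]='a': k: 1→0; π[11]=0 (border '')
j=12 s[j]='a': π[12]=0 (border '')
j=13 s[j]='c': π[13]=1 (border 'c')
j=14 s[j]='b': k: 1→0; π[14]=0 (border '')
j=15 s[j]='b': π[15]=0 (border '')
j=16 s[j]='d': π[16]=0 (border '')
j=17 s[j]='c': π[17]=1 (border 'c')
j=18 s[j]='b': k: 1→0; π[18]=0 (border '')
j=19 s[j]='b': π[19]=0 (border '')
j=20 s[j]='a': π[20]=0 (border '')
j=21 s[j]='b': π[21]=0 (border '')
j=22 s[j]='a': π[22]=0 (border '')
j=23 s[j]='c': π[23]=1 (border 'c')
j=24 s[j]='a': k: 1→0; π[24]=0 (border '')
j=25 s[j]='c': π[25]=1 (border 'c')
j=26 s[j]='c': π[26]=2 (border 'cc')
j=27 s[j]='a': k: 2→1→0; π[27]=0 (border '')
j=28 s[j]='a': π[28]=0 (border '')
j=29 s[j]='c': π[29]=1 (border 'c')
j=30 s[j]='c': π[30]=2 (border 'cc')
j=31 s[j]='c': k: 2→1; π[31]=2 (border 'cc')
j=32 s[j]='a': k: 2→1→0; π[32]=0 (border '')
j=33 s[j]='b': π[33]=0 (border '')
j=34 s[j]='b': π[34]=0 (border '')
j=35 s[j]='d': π[35]=0 (border '')
j=36 s[j]='a': π[36]=0 (border '')

[0, 1, 0, 1, 0, 0, 0, 0, 0, 0, 1, 0, 0, 1, 0, 0, 0, 1, 0, 0, 0, 0, 0, 1, 0, 1, 2, 0, 0, 1, 2, 2, 0, 0, 0, 0, 0]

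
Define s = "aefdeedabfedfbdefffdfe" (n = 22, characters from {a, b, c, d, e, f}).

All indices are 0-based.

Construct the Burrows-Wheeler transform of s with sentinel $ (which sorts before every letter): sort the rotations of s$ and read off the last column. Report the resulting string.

ed$faefbeffefdaddefdbfe

rank  rotation                 last
    0  $aefdeedabfedfbdefffdfe  e
    1  abfedfbdefffdfe$aefdeed  d
    2  aefdeedabfedfbdefffdfe$  $
    3  bdefffdfe$aefdeedabfedf  f
    4  bfedfbdefffdfe$aefdeeda  a
    5  dabfedfbdefffdfe$aefdee  e
    6  deedabfedfbdefffdfe$aef  f
    7  defffdfe$aefdeedabfedfb  b
    8  dfbdefffdfe$aefdeedabfe  e
    9  dfe$aefdeedabfedfbdefff  f
   10  e$aefdeedabfedfbdefffdf  f
   11  edabfedfbdefffdfe$aefde  e
   12  edfbdefffdfe$aefdeedabf  f
   13  eedabfedfbdefffdfe$aefd  d
   14  efdeedabfedfbdefffdfe$a  a
   15  efffdfe$aefdeedabfedfbd  d
   16  fbdefffdfe$aefdeedabfed  d
   17  fdeedabfedfbdefffdfe$ae  e
   18  fdfe$aefdeedabfedfbdeff  f
   19  fe$aefdeedabfedfbdefffd  d
   20  fedfbdefffdfe$aefdeedab  b
   21  ffdfe$aefdeedabfedfbdef  f
   22  fffdfe$aefdeedabfedfbde  e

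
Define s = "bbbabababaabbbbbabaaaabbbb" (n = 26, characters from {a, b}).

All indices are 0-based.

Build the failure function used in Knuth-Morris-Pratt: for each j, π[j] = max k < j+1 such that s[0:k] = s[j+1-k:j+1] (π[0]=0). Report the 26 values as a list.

[0, 1, 2, 0, 1, 0, 1, 0, 1, 0, 0, 1, 2, 3, 3, 3, 4, 5, 6, 0, 0, 0, 1, 2, 3, 3]

π[0] = 0
j=1 s[j]='b': π[1]=1 (border 'b')
j=2 s[j]='b': π[2]=2 (border 'bb')
j=3 s[j]='a': k: 2→1→0; π[3]=0 (border '')
j=4 s[j]='b': π[4]=1 (border 'b')
j=5 s[j]='a': k: 1→0; π[5]=0 (border '')
j=6 s[j]='b': π[6]=1 (border 'b')
j=7 s[j]='a': k: 1→0; π[7]=0 (border '')
j=8 s[j]='b': π[8]=1 (border 'b')
j=9 s[j]='a': k: 1→0; π[9]=0 (border '')
j=10 s[j]='a': π[10]=0 (border '')
j=11 s[j]='b': π[11]=1 (border 'b')
j=12 s[j]='b': π[12]=2 (border 'bb')
j=13 s[j]='b': π[13]=3 (border 'bbb')
j=14 s[j]='b': k: 3→2; π[14]=3 (border 'bbb')
j=15 s[j]='b': k: 3→2; π[15]=3 (border 'bbb')
j=16 s[j]='a': π[16]=4 (border 'bbba')
j=17 s[j]='b': π[17]=5 (border 'bbbab')
j=18 s[j]='a': π[18]=6 (border 'bbbaba')
j=19 s[j]='a': k: 6→0; π[19]=0 (border '')
j=20 s[j]='a': π[20]=0 (border '')
j=21 s[j]='a': π[21]=0 (border '')
j=22 s[j]='b': π[22]=1 (border 'b')
j=23 s[j]='b': π[23]=2 (border 'bb')
j=24 s[j]='b': π[24]=3 (border 'bbb')
j=25 s[j]='b': k: 3→2; π[25]=3 (border 'bbb')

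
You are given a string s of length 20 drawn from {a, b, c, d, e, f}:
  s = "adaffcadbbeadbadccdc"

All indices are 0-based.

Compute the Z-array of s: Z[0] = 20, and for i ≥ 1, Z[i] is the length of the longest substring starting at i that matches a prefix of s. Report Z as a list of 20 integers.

[20, 0, 1, 0, 0, 0, 2, 0, 0, 0, 0, 2, 0, 0, 2, 0, 0, 0, 0, 0]

Z[0]=20
i=1: fresh scan; Z[1]=0
i=2: fresh scan; Z[2]=1 scan→box=[2,3)
i=3: fresh scan; Z[3]=0
i=4: fresh scan; Z[4]=0
i=5: fresh scan; Z[5]=0
i=6: fresh scan; Z[6]=2 scan→box=[6,8)
i=7: min(r-i=1, Z[1]=0)=0; Z[7]=0
i=8: fresh scan; Z[8]=0
i=9: fresh scan; Z[9]=0
i=10: fresh scan; Z[10]=0
i=11: fresh scan; Z[11]=2 scan→box=[11,13)
i=12: min(r-i=1, Z[1]=0)=0; Z[12]=0
i=13: fresh scan; Z[13]=0
i=14: fresh scan; Z[14]=2 scan→box=[14,16)
i=15: min(r-i=1, Z[1]=0)=0; Z[15]=0
i=16: fresh scan; Z[16]=0
i=17: fresh scan; Z[17]=0
i=18: fresh scan; Z[18]=0
i=19: fresh scan; Z[19]=0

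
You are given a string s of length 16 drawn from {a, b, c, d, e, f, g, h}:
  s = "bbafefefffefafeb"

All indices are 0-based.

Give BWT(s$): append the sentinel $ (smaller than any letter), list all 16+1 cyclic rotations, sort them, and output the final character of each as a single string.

bfbeb$ffffeafaefe

rank  rotation           last
    0  $bbafefefffefafeb  b
    1  afeb$bbafefefffef  f
    2  afefefffefafeb$bb  b
    3  b$bbafefefffefafe  e
    4  bafefefffefafeb$b  b
    5  bbafefefffefafeb$  $
    6  eb$bbafefefffefaf  f
    7  efafeb$bbafefefff  f
    8  efefffefafeb$bbaf  f
    9  efffefafeb$bbafef  f
   10  fafeb$bbafefefffe  e
   11  feb$bbafefefffefa  a
   12  fefafeb$bbafefeff  f
   13  fefefffefafeb$bba  a
   14  fefffefafeb$bbafe  e
   15  ffefafeb$bbafefef  f
   16  fffefafeb$bbafefe  e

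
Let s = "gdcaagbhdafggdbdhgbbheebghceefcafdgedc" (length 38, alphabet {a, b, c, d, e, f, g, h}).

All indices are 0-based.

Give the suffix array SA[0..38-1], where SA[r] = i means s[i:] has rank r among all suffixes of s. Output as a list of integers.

[3, 31, 9, 4, 18, 14, 23, 6, 19, 37, 2, 30, 26, 8, 13, 36, 1, 33, 15, 22, 35, 21, 27, 28, 29, 32, 10, 17, 5, 12, 0, 34, 11, 24, 25, 7, 20, 16]

sorted suffixes:
  #0 SA[0]=3  'aagbhdafggdbdhgbbheebghceefcafdgedc'
  #1 SA[1]=31  'afdgedc'
  #2 SA[2]=9  'afggdbdhgbbheebghceefcafdgedc'
  #3 SA[3]=4  'agbhdafggdbdhgbbheebghceefcafdgedc'
  #4 SA[4]=18  'bbheebghceefcafdgedc'
  #5 SA[5]=14  'bdhgbbheebghceefcafdgedc'
  #6 SA[6]=23  'bghceefcafdgedc'
  #7 SA[7]=6  'bhdafggdbdhgbbheebghceefcafdgedc'
  #8 SA[8]=19  'bheebghceefcafdgedc'
  #9 SA[9]=37  'c'
  #10 SA[10]=2  'caagbhdafggdbdhgbbheebghceefcafdgedc'
  #11 SA[11]=30  'cafdgedc'
  #12 SA[12]=26  'ceefcafdgedc'
  #13 SA[13]=8  'dafggdbdhgbbheebghceefcafdgedc'
  #14 SA[14]=13  'dbdhgbbheebghceefcafdgedc'
  #15 SA[15]=36  'dc'
  #16 SA[16]=1  'dcaagbhdafggdbdhgbbheebghceefcafdgedc'
  #17 SA[17]=33  'dgedc'
  #18 SA[18]=15  'dhgbbheebghceefcafdgedc'
  #19 SA[19]=22  'ebghceefcafdgedc'
  #20 SA[20]=35  'edc'
  #21 SA[21]=21  'eebghceefcafdgedc'
  #22 SA[22]=27  'eefcafdgedc'
  #23 SA[23]=28  'efcafdgedc'
  #24 SA[24]=29  'fcafdgedc'
  #25 SA[25]=32  'fdgedc'
  #26 SA[26]=10  'fggdbdhgbbheebghceefcafdgedc'
  #27 SA[27]=17  'gbbheebghceefcafdgedc'
  #28 SA[28]=5  'gbhdafggdbdhgbbheebghceefcafdgedc'
  #29 SA[29]=12  'gdbdhgbbheebghceefcafdgedc'
  #30 SA[30]=0  'gdcaagbhdafggdbdhgbbheebghceefcafdgedc'
  #31 SA[31]=34  'gedc'
  #32 SA[32]=11  'ggdbdhgbbheebghceefcafdgedc'
  #33 SA[33]=24  'ghceefcafdgedc'
  #34 SA[34]=25  'hceefcafdgedc'
  #35 SA[35]=7  'hdafggdbdhgbbheebghceefcafdgedc'
  #36 SA[36]=20  'heebghceefcafdgedc'
  #37 SA[37]=16  'hgbbheebghceefcafdgedc'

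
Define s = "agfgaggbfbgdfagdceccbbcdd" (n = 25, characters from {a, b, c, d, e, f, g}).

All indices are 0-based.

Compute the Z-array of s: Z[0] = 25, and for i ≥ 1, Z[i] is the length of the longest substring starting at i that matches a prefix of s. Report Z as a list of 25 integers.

[25, 0, 0, 0, 2, 0, 0, 0, 0, 0, 0, 0, 0, 2, 0, 0, 0, 0, 0, 0, 0, 0, 0, 0, 0]

Z[0]=25
i=1: i≥r, start 0; Z[1]=0
i=2: i≥r, start 0; Z[2]=0
i=3: i≥r, start 0; Z[3]=0
i=4: i≥r, start 0; Z[4]=2 scan→box=[4,6)
i=5: min(r-i=1, Z[1]=0)=0; Z[5]=0
i=6: i≥r, start 0; Z[6]=0
i=7: i≥r, start 0; Z[7]=0
i=8: i≥r, start 0; Z[8]=0
i=9: i≥r, start 0; Z[9]=0
i=10: i≥r, start 0; Z[10]=0
i=11: i≥r, start 0; Z[11]=0
i=12: i≥r, start 0; Z[12]=0
i=13: i≥r, start 0; Z[13]=2 scan→box=[13,15)
i=14: min(r-i=1, Z[1]=0)=0; Z[14]=0
i=15: i≥r, start 0; Z[15]=0
i=16: i≥r, start 0; Z[16]=0
i=17: i≥r, start 0; Z[17]=0
i=18: i≥r, start 0; Z[18]=0
i=19: i≥r, start 0; Z[19]=0
i=20: i≥r, start 0; Z[20]=0
i=21: i≥r, start 0; Z[21]=0
i=22: i≥r, start 0; Z[22]=0
i=23: i≥r, start 0; Z[23]=0
i=24: i≥r, start 0; Z[24]=0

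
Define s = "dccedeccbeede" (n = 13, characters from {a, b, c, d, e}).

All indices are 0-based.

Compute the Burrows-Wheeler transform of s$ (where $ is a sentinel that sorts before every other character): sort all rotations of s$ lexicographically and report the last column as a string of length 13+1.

eccedc$eeddecb

rank  rotation        last
    0  $dccedeccbeede  e
    1  beede$dccedecc  c
    2  cbeede$dccedec  c
    3  ccbeede$dccede  e
    4  ccedeccbeede$d  d
    5  cedeccbeede$dc  c
    6  dccedeccbeede$  $
    7  de$dccedeccbee  e
    8  deccbeede$dcce  e
    9  e$dccedeccbeed  d
   10  eccbeede$dcced  d
   11  ede$dccedeccbe  e
   12  edeccbeede$dcc  c
   13  eede$dccedeccb  b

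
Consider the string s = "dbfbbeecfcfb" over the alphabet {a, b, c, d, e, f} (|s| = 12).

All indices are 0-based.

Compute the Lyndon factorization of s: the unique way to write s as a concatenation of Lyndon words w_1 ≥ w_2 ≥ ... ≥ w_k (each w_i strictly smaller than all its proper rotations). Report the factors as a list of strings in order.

emit factor 1: 'd' (i=0, period=1)
emit factor 2: 'bf' (i=1, period=2)
emit factor 3: 'bbeecfcf' (i=3, period=8)
emit factor 4: 'b' (i=11, period=1)

["d", "bf", "bbeecfcf", "b"]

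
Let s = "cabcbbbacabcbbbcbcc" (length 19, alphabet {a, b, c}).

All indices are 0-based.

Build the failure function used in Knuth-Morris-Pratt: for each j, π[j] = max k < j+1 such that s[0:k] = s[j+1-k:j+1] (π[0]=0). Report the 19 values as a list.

π[0] = 0
j=1 s[j]='a': π[1]=0 (border '')
j=2 s[j]='b': π[2]=0 (border '')
j=3 s[j]='c': π[3]=1 (border 'c')
j=4 s[j]='b': k: 1→0; π[4]=0 (border '')
j=5 s[j]='b': π[5]=0 (border '')
j=6 s[j]='b': π[6]=0 (border '')
j=7 s[j]='a': π[7]=0 (border '')
j=8 s[j]='c': π[8]=1 (border 'c')
j=9 s[j]='a': π[9]=2 (border 'ca')
j=10 s[j]='b': π[10]=3 (border 'cab')
j=11 s[j]='c': π[11]=4 (border 'cabc')
j=12 s[j]='b': π[12]=5 (border 'cabcb')
j=13 s[j]='b': π[13]=6 (border 'cabcbb')
j=14 s[j]='b': π[14]=7 (border 'cabcbbb')
j=15 s[j]='c': k: 7→0; π[15]=1 (border 'c')
j=16 s[j]='b': k: 1→0; π[16]=0 (border '')
j=17 s[j]='c': π[17]=1 (border 'c')
j=18 s[j]='c': k: 1→0; π[18]=1 (border 'c')

[0, 0, 0, 1, 0, 0, 0, 0, 1, 2, 3, 4, 5, 6, 7, 1, 0, 1, 1]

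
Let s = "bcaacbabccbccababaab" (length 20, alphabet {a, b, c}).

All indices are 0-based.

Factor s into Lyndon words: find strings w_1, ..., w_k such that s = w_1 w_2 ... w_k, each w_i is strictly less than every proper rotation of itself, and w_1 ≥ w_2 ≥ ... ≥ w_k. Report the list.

["bc", "aacbabccbccabab", "aab"]

emit factor 1: 'bc' (i=0, period=2)
emit factor 2: 'aacbabccbccabab' (i=2, period=15)
emit factor 3: 'aab' (i=17, period=3)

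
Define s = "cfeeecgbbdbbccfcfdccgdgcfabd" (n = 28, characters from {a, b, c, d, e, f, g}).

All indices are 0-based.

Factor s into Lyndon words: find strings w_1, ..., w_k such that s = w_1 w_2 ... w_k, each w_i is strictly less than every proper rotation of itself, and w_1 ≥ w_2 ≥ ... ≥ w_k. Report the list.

emit factor 1: 'cfeeecg' (i=0, period=7)
emit factor 2: 'bbd' (i=7, period=3)
emit factor 3: 'bbccfcfdccgdgcf' (i=10, period=15)
emit factor 4: 'abd' (i=25, period=3)

["cfeeecg", "bbd", "bbccfcfdccgdgcf", "abd"]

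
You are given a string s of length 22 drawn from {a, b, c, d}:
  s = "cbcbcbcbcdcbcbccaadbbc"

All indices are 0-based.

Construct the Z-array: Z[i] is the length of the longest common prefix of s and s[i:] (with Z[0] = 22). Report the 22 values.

[22, 0, 7, 0, 5, 0, 3, 0, 1, 0, 5, 0, 3, 0, 1, 1, 0, 0, 0, 0, 0, 1]

Z[0]=22
i=1: outside box; Z[1]=0
i=2: outside box; Z[2]=7 extend→box=[2,9)
i=3: min(r-i=6, Z[1]=0)=0; Z[3]=0
i=4: min(r-i=5, Z[2]=7)=5; Z[4]=5
i=5: min(r-i=4, Z[3]=0)=0; Z[5]=0
i=6: min(r-i=3, Z[4]=5)=3; Z[6]=3
i=7: min(r-i=2, Z[5]=0)=0; Z[7]=0
i=8: min(r-i=1, Z[6]=3)=1; Z[8]=1
i=9: outside box; Z[9]=0
i=10: outside box; Z[10]=5 extend→box=[10,15)
i=11: min(r-i=4, Z[1]=0)=0; Z[11]=0
i=12: min(r-i=3, Z[2]=7)=3; Z[12]=3
i=13: min(r-i=2, Z[3]=0)=0; Z[13]=0
i=14: min(r-i=1, Z[4]=5)=1; Z[14]=1
i=15: outside box; Z[15]=1 extend→box=[15,16)
i=16: outside box; Z[16]=0
i=17: outside box; Z[17]=0
i=18: outside box; Z[18]=0
i=19: outside box; Z[19]=0
i=20: outside box; Z[20]=0
i=21: outside box; Z[21]=1 extend→box=[21,22)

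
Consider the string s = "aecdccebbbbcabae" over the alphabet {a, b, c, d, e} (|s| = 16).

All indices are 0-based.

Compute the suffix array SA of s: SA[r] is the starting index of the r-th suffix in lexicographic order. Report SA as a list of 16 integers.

[12, 14, 0, 13, 7, 8, 9, 10, 11, 4, 2, 5, 3, 15, 6, 1]

rank | idx | suffix
   0 |  12 | abae
   1 |  14 | ae
   2 |   0 | aecdccebbbbcabae
   3 |  13 | bae
   4 |   7 | bbbbcabae
   5 |   8 | bbbcabae
   6 |   9 | bbcabae
   7 |  10 | bcabae
   8 |  11 | cabae
   9 |   4 | ccebbbbcabae
  10 |   2 | cdccebbbbcabae
  11 |   5 | cebbbbcabae
  12 |   3 | dccebbbbcabae
  13 |  15 | e
  14 |   6 | ebbbbcabae
  15 |   1 | ecdccebbbbcabae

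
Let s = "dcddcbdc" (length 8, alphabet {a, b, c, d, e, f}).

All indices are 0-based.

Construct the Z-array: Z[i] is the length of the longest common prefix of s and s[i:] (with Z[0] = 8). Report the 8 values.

[8, 0, 1, 2, 0, 0, 2, 0]

Z[0]=8
i=1: i≥r, start 0; Z[1]=0
i=2: i≥r, start 0; Z[2]=1 grow→box=[2,3)
i=3: i≥r, start 0; Z[3]=2 grow→box=[3,5)
i=4: min(r-i=1, Z[1]=0)=0; Z[4]=0
i=5: i≥r, start 0; Z[5]=0
i=6: i≥r, start 0; Z[6]=2 grow→box=[6,8)
i=7: min(r-i=1, Z[1]=0)=0; Z[7]=0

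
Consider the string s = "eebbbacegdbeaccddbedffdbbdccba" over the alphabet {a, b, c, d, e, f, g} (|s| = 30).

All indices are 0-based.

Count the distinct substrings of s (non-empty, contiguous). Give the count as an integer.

rank | idx | suffix
   0 |  29 | a
   1 |  12 | accddbedffdbbdccba
   2 |   5 | acegdbeaccddbedffdbbdccba
   3 |  28 | ba
   4 |   4 | bacegdbeaccddbedffdbbdccba
   5 |   3 | bbacegdbeaccddbedffdbbdccba
   6 |   2 | bbbacegdbeaccddbedffdbbdccba
   7 |  23 | bbdccba
   8 |  24 | bdccba
   9 |  10 | beaccddbedffdbbdccba
  10 |  17 | bedffdbbdccba
  11 |  27 | cba
  12 |  26 | ccba
  13 |  13 | ccddbedffdbbdccba
  14 |  14 | cddbedffdbbdccba
  15 |   6 | cegdbeaccddbedffdbbdccba
  16 |  22 | dbbdccba
  17 |   9 | dbeaccddbedffdbbdccba
  18 |  16 | dbedffdbbdccba
  19 |  25 | dccba
  20 |  15 | ddbedffdbbdccba
  21 |  19 | dffdbbdccba
  22 |  11 | eaccddbedffdbbdccba
  23 |   1 | ebbbacegdbeaccddbedffdbbdccba
  24 |  18 | edffdbbdccba
  25 |   0 | eebbbacegdbeaccddbedffdbbdccba
  26 |   7 | egdbeaccddbedffdbbdccba
  27 |  21 | fdbbdccba
  28 |  20 | ffdbbdccba
  29 |   8 | gdbeaccddbedffdbbdccba

SA = [29, 12, 5, 28, 4, 3, 2, 23, 24, 10, 17, 27, 26, 13, 14, 6, 22, 9, 16, 25, 15, 19, 11, 1, 18, 0, 7, 21, 20, 8]
[i] adj suffixes → lcp
  [1] 29/12 → 1 ('a')
  [2] 12/5 → 2 ('ac')
  [3] 5/28 → 0 ('')
  [4] 28/4 → 2 ('ba')
  [5] 4/3 → 1 ('b')
  [6] 3/2 → 2 ('bb')
  [7] 2/23 → 2 ('bb')
  [8] 23/24 → 1 ('b')
  [9] 24/10 → 1 ('b')
  [10] 10/17 → 2 ('be')
  [11] 17/27 → 0 ('')
  [12] 27/26 → 1 ('c')
  [13] 26/13 → 2 ('cc')
  [14] 13/14 → 1 ('c')
  [15] 14/6 → 1 ('c')
  [16] 6/22 → 0 ('')
  [17] 22/9 → 2 ('db')
  [18] 9/16 → 3 ('dbe')
  [19] 16/25 → 1 ('d')
  [20] 25/15 → 1 ('d')
  [21] 15/19 → 1 ('d')
  [22] 19/11 → 0 ('')
  [23] 11/1 → 1 ('e')
  [24] 1/18 → 1 ('e')
  [25] 18/0 → 1 ('e')
  [26] 0/7 → 1 ('e')
  [27] 7/21 → 0 ('')
  [28] 21/20 → 1 ('f')
  [29] 20/8 → 0 ('')

n(n+1)/2 = 30·31/2 = 465
Σ LCP = 0 + 1 + 2 + 0 + 2 + 1 + 2 + 2 + 1 + 1 + 2 + 0 + 1 + 2 + 1 + 1 + 0 + 2 + 3 + 1 + 1 + 1 + 0 + 1 + 1 + 1 + 1 + 0 + 1 + 0 = 32
distinct = 465 − 32 = 433

433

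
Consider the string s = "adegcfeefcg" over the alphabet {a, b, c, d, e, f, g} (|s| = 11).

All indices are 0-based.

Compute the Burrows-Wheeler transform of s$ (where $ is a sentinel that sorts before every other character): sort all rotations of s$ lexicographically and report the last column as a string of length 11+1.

rank  rotation      last
    0  $adegcfeefcg  g
    1  adegcfeefcg$  $
    2  cfeefcg$adeg  g
    3  cg$adegcfeef  f
    4  degcfeefcg$a  a
    5  eefcg$adegcf  f
    6  efcg$adegcfe  e
    7  egcfeefcg$ad  d
    8  fcg$adegcfee  e
    9  feefcg$adegc  c
   10  g$adegcfeefc  c
   11  gcfeefcg$ade  e

g$gfafedecce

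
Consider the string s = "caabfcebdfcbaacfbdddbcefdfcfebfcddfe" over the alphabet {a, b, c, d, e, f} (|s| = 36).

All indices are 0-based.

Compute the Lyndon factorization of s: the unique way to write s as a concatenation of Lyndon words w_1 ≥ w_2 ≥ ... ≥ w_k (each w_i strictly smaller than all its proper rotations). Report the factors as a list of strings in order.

emit factor 1: 'c' (i=0, period=1)
emit factor 2: 'aabfcebdfcbaacfbdddbcefdfcfebfcddfe' (i=1, period=35)

["c", "aabfcebdfcbaacfbdddbcefdfcfebfcddfe"]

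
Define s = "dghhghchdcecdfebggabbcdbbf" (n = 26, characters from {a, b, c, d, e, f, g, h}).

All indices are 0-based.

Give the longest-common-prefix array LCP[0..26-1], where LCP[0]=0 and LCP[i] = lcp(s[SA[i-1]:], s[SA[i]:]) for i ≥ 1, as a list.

rank→(start, suffix):
  0 → (18, 'abbcdbbf')
  1 → (19, 'bbcdbbf')
  2 → (23, 'bbf')
  3 → (20, 'bcdbbf')
  4 → (24, 'bf')
  5 → (15, 'bggabbcdbbf')
  6 → (21, 'cdbbf')
  7 → (11, 'cdfebggabbcdbbf')
  8 → (9, 'cecdfebggabbcdbbf')
  9 → (6, 'chdcecdfebggabbcdbbf')
  10 → (22, 'dbbf')
  11 → (8, 'dcecdfebggabbcdbbf')
  12 → (12, 'dfebggabbcdbbf')
  13 → (0, 'dghhghchdcecdfebggabbcdbbf')
  14 → (14, 'ebggabbcdbbf')
  15 → (10, 'ecdfebggabbcdbbf')
  16 → (25, 'f')
  17 → (13, 'febggabbcdbbf')
  18 → (17, 'gabbcdbbf')
  19 → (16, 'ggabbcdbbf')
  20 → (4, 'ghchdcecdfebggabbcdbbf')
  21 → (1, 'ghhghchdcecdfebggabbcdbbf')
  22 → (5, 'hchdcecdfebggabbcdbbf')
  23 → (7, 'hdcecdfebggabbcdbbf')
  24 → (3, 'hghchdcecdfebggabbcdbbf')
  25 → (2, 'hhghchdcecdfebggabbcdbbf')

SA = [18, 19, 23, 20, 24, 15, 21, 11, 9, 6, 22, 8, 12, 0, 14, 10, 25, 13, 17, 16, 4, 1, 5, 7, 3, 2]
[i] adj suffixes → lcp
  [1] 18/19 → 0 ('')
  [2] 19/23 → 2 ('bb')
  [3] 23/20 → 1 ('b')
  [4] 20/24 → 1 ('b')
  [5] 24/15 → 1 ('b')
  [6] 15/21 → 0 ('')
  [7] 21/11 → 2 ('cd')
  [8] 11/9 → 1 ('c')
  [9] 9/6 → 1 ('c')
  [10] 6/22 → 0 ('')
  [11] 22/8 → 1 ('d')
  [12] 8/12 → 1 ('d')
  [13] 12/0 → 1 ('d')
  [14] 0/14 → 0 ('')
  [15] 14/10 → 1 ('e')
  [16] 10/25 → 0 ('')
  [17] 25/13 → 1 ('f')
  [18] 13/17 → 0 ('')
  [19] 17/16 → 1 ('g')
  [20] 16/4 → 1 ('g')
  [21] 4/1 → 2 ('gh')
  [22] 1/5 → 0 ('')
  [23] 5/7 → 1 ('h')
  [24] 7/3 → 1 ('h')
  [25] 3/2 → 1 ('h')

[0, 0, 2, 1, 1, 1, 0, 2, 1, 1, 0, 1, 1, 1, 0, 1, 0, 1, 0, 1, 1, 2, 0, 1, 1, 1]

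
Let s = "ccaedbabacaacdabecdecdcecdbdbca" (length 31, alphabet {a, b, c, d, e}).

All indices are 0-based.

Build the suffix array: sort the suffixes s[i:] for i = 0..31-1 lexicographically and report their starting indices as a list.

[30, 10, 6, 14, 8, 11, 2, 5, 7, 28, 26, 15, 29, 9, 1, 0, 12, 24, 20, 17, 22, 13, 4, 27, 25, 21, 18, 23, 19, 16, 3]

rank→(start, suffix):
  0 → (30, 'a')
  1 → (10, 'aacdabecdecdcecdbdbca')
  2 → (6, 'abacaacdabecdecdcecdbdbca')
  3 → (14, 'abecdecdcecdbdbca')
  4 → (8, 'acaacdabecdecdcecdbdbca')
  5 → (11, 'acdabecdecdcecdbdbca')
  6 → (2, 'aedbabacaacdabecdecdcecdbdbca')
  7 → (5, 'babacaacdabecdecdcecdbdbca')
  8 → (7, 'bacaacdabecdecdcecdbdbca')
  9 → (28, 'bca')
  10 → (26, 'bdbca')
  11 → (15, 'becdecdcecdbdbca')
  12 → (29, 'ca')
  13 → (9, 'caacdabecdecdcecdbdbca')
  14 → (1, 'caedbabacaacdabecdecdcecdbdbca')
  15 → (0, 'ccaedbabacaacdabecdecdcecdbdbca')
  16 → (12, 'cdabecdecdcecdbdbca')
  17 → (24, 'cdbdbca')
  18 → (20, 'cdcecdbdbca')
  19 → (17, 'cdecdcecdbdbca')
  20 → (22, 'cecdbdbca')
  21 → (13, 'dabecdecdcecdbdbca')
  22 → (4, 'dbabacaacdabecdecdcecdbdbca')
  23 → (27, 'dbca')
  24 → (25, 'dbdbca')
  25 → (21, 'dcecdbdbca')
  26 → (18, 'decdcecdbdbca')
  27 → (23, 'ecdbdbca')
  28 → (19, 'ecdcecdbdbca')
  29 → (16, 'ecdecdcecdbdbca')
  30 → (3, 'edbabacaacdabecdecdcecdbdbca')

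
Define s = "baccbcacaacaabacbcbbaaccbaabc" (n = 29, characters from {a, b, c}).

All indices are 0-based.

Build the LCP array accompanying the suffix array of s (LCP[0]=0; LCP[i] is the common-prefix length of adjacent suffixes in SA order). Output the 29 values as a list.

[0, 3, 2, 3, 1, 2, 1, 4, 2, 2, 4, 0, 3, 2, 3, 1, 1, 2, 2, 0, 1, 3, 2, 1, 2, 2, 3, 1, 3]

sorted suffixes:
  #0 SA[0]=11  'aabacbcbbaaccbaabc'
  #1 SA[1]=25  'aabc'
  #2 SA[2]=8  'aacaabacbcbbaaccbaabc'
  #3 SA[3]=20  'aaccbaabc'
  #4 SA[4]=12  'abacbcbbaaccbaabc'
  #5 SA[5]=26  'abc'
  #6 SA[6]=9  'acaabacbcbbaaccbaabc'
  #7 SA[7]=6  'acaacaabacbcbbaaccbaabc'
  #8 SA[8]=14  'acbcbbaaccbaabc'
  #9 SA[9]=21  'accbaabc'
  #10 SA[10]=1  'accbcacaacaabacbcbbaaccbaabc'
  #11 SA[11]=24  'baabc'
  #12 SA[12]=19  'baaccbaabc'
  #13 SA[13]=13  'bacbcbbaaccbaabc'
  #14 SA[14]=0  'baccbcacaacaabacbcbbaaccbaabc'
  #15 SA[15]=18  'bbaaccbaabc'
  #16 SA[16]=27  'bc'
  #17 SA[17]=4  'bcacaacaabacbcbbaaccbaabc'
  #18 SA[18]=16  'bcbbaaccbaabc'
  #19 SA[19]=28  'c'
  #20 SA[20]=10  'caabacbcbbaaccbaabc'
  #21 SA[21]=7  'caacaabacbcbbaaccbaabc'
  #22 SA[22]=5  'cacaacaabacbcbbaaccbaabc'
  #23 SA[23]=23  'cbaabc'
  #24 SA[24]=17  'cbbaaccbaabc'
  #25 SA[25]=3  'cbcacaacaabacbcbbaaccbaabc'
  #26 SA[26]=15  'cbcbbaaccbaabc'
  #27 SA[27]=22  'ccbaabc'
  #28 SA[28]=2  'ccbcacaacaabacbcbbaaccbaabc'

SA = [11, 25, 8, 20, 12, 26, 9, 6, 14, 21, 1, 24, 19, 13, 0, 18, 27, 4, 16, 28, 10, 7, 5, 23, 17, 3, 15, 22, 2]
rank  pair      lcp
   1  s[11:],s[25:]  3  'aab'
   2  s[25:],s[8:]  2  'aa'
   3  s[8:],s[20:]  3  'aac'
   4  s[20:],s[12:]  1  'a'
   5  s[12:],s[26:]  2  'ab'
   6  s[26:],s[9:]  1  'a'
   7  s[9:],s[6:]  4  'acaa'
   8  s[6:],s[14:]  2  'ac'
   9  s[14:],s[21:]  2  'ac'
  10  s[21:],s[1:]  4  'accb'
  11  s[1:],s[24:]  0  ''
  12  s[24:],s[19:]  3  'baa'
  13  s[19:],s[13:]  2  'ba'
  14  s[13:],s[0:]  3  'bac'
  15  s[0:],s[18:]  1  'b'
  16  s[18:],s[27:]  1  'b'
  17  s[27:],s[4:]  2  'bc'
  18  s[4:],s[16:]  2  'bc'
  19  s[16:],s[28:]  0  ''
  20  s[28:],s[10:]  1  'c'
  21  s[10:],s[7:]  3  'caa'
  22  s[7:],s[5:]  2  'ca'
  23  s[5:],s[23:]  1  'c'
  24  s[23:],s[17:]  2  'cb'
  25  s[17:],s[3:]  2  'cb'
  26  s[3:],s[15:]  3  'cbc'
  27  s[15:],s[22:]  1  'c'
  28  s[22:],s[2:]  3  'ccb'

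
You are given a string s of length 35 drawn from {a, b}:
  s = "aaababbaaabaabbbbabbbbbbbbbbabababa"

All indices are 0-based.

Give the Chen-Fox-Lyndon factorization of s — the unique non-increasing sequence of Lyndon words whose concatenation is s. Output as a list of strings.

["aaababb", "aaabaabbbbabbbbbbbbbbababab", "a"]

emit factor 1: 'aaababb' (i=0, period=7)
emit factor 2: 'aaabaabbbbabbbbbbbbbbababab' (i=7, period=27)
emit factor 3: 'a' (i=34, period=1)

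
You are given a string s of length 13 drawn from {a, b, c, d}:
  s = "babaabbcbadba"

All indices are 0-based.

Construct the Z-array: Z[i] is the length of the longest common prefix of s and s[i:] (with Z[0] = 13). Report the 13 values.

Z[0]=13
i=1: fresh scan; Z[1]=0
i=2: fresh scan; Z[2]=2 extend→box=[2,4)
i=3: min(r-i=1, Z[1]=0)=0; Z[3]=0
i=4: fresh scan; Z[4]=0
i=5: fresh scan; Z[5]=1 extend→box=[5,6)
i=6: fresh scan; Z[6]=1 extend→box=[6,7)
i=7: fresh scan; Z[7]=0
i=8: fresh scan; Z[8]=2 extend→box=[8,10)
i=9: min(r-i=1, Z[1]=0)=0; Z[9]=0
i=10: fresh scan; Z[10]=0
i=11: fresh scan; Z[11]=2 extend→box=[11,13)
i=12: min(r-i=1, Z[1]=0)=0; Z[12]=0

[13, 0, 2, 0, 0, 1, 1, 0, 2, 0, 0, 2, 0]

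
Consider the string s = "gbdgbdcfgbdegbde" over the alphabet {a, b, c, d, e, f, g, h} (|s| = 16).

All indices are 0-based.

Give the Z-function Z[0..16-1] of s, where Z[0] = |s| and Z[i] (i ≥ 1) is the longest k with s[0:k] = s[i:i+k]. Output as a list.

[16, 0, 0, 3, 0, 0, 0, 0, 3, 0, 0, 0, 3, 0, 0, 0]

Z[0]=16
i=1: fresh scan; Z[1]=0
i=2: fresh scan; Z[2]=0
i=3: fresh scan; Z[3]=3 grow→box=[3,6)
i=4: min(r-i=2, Z[1]=0)=0; Z[4]=0
i=5: min(r-i=1, Z[2]=0)=0; Z[5]=0
i=6: fresh scan; Z[6]=0
i=7: fresh scan; Z[7]=0
i=8: fresh scan; Z[8]=3 grow→box=[8,11)
i=9: min(r-i=2, Z[1]=0)=0; Z[9]=0
i=10: min(r-i=1, Z[2]=0)=0; Z[10]=0
i=11: fresh scan; Z[11]=0
i=12: fresh scan; Z[12]=3 grow→box=[12,15)
i=13: min(r-i=2, Z[1]=0)=0; Z[13]=0
i=14: min(r-i=1, Z[2]=0)=0; Z[14]=0
i=15: fresh scan; Z[15]=0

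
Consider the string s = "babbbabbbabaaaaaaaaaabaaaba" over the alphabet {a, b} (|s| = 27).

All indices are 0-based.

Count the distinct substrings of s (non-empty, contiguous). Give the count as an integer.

277

sorted suffixes:
  #0 SA[0]=26  'a'
  #1 SA[1]=11  'aaaaaaaaaabaaaba'
  #2 SA[2]=12  'aaaaaaaaabaaaba'
  #3 SA[3]=13  'aaaaaaaabaaaba'
  #4 SA[4]=14  'aaaaaaabaaaba'
  #5 SA[5]=15  'aaaaaabaaaba'
  #6 SA[6]=16  'aaaaabaaaba'
  #7 SA[7]=17  'aaaabaaaba'
  #8 SA[8]=22  'aaaba'
  #9 SA[9]=18  'aaabaaaba'
  #10 SA[10]=23  'aaba'
  #11 SA[11]=19  'aabaaaba'
  #12 SA[12]=24  'aba'
  #13 SA[13]=9  'abaaaaaaaaaabaaaba'
  #14 SA[14]=20  'abaaaba'
  #15 SA[15]=5  'abbbabaaaaaaaaaabaaaba'
  #16 SA[16]=1  'abbbabbbabaaaaaaaaaabaaaba'
  #17 SA[17]=25  'ba'
  #18 SA[18]=10  'baaaaaaaaaabaaaba'
  #19 SA[19]=21  'baaaba'
  #20 SA[20]=8  'babaaaaaaaaaabaaaba'
  #21 SA[21]=4  'babbbabaaaaaaaaaabaaaba'
  #22 SA[22]=0  'babbbabbbabaaaaaaaaaabaaaba'
  #23 SA[23]=7  'bbabaaaaaaaaaabaaaba'
  #24 SA[24]=3  'bbabbbabaaaaaaaaaabaaaba'
  #25 SA[25]=6  'bbbabaaaaaaaaaabaaaba'
  #26 SA[26]=2  'bbbabbbabaaaaaaaaaabaaaba'

SA = [26, 11, 12, 13, 14, 15, 16, 17, 22, 18, 23, 19, 24, 9, 20, 5, 1, 25, 10, 21, 8, 4, 0, 7, 3, 6, 2]
i: (SA[i-1],SA[i]) lcp shared
  1: (26,11) 1 'a'
  2: (11,12) 9 'aaaaaaaaa'
  3: (12,13) 8 'aaaaaaaa'
  4: (13,14) 7 'aaaaaaa'
  5: (14,15) 6 'aaaaaa'
  6: (15,16) 5 'aaaaa'
  7: (16,17) 4 'aaaa'
  8: (17,22) 3 'aaa'
  9: (22,18) 5 'aaaba'
  10: (18,23) 2 'aa'
  11: (23,19) 4 'aaba'
  12: (19,24) 1 'a'
  13: (24,9) 3 'aba'
  14: (9,20) 5 'abaaa'
  15: (20,5) 2 'ab'
  16: (5,1) 6 'abbbab'
  17: (1,25) 0 ''
  18: (25,10) 2 'ba'
  19: (10,21) 4 'baaa'
  20: (21,8) 2 'ba'
  21: (8,4) 3 'bab'
  22: (4,0) 7 'babbbab'
  23: (0,7) 1 'b'
  24: (7,3) 4 'bbab'
  25: (3,6) 2 'bb'
  26: (6,2) 5 'bbbab'

n(n+1)/2 = 27·28/2 = 378
Σ LCP = 0 + 1 + 9 + 8 + 7 + 6 + 5 + 4 + 3 + 5 + 2 + 4 + 1 + 3 + 5 + 2 + 6 + 0 + 2 + 4 + 2 + 3 + 7 + 1 + 4 + 2 + 5 = 101
distinct = 378 − 101 = 277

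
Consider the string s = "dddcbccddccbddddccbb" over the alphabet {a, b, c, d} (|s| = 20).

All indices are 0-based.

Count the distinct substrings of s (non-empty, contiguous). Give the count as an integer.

172

sorted suffixes:
  #0 SA[0]=19  'b'
  #1 SA[1]=18  'bb'
  #2 SA[2]=4  'bccddccbddddccbb'
  #3 SA[3]=11  'bddddccbb'
  #4 SA[4]=17  'cbb'
  #5 SA[5]=3  'cbccddccbddddccbb'
  #6 SA[6]=10  'cbddddccbb'
  #7 SA[7]=16  'ccbb'
  #8 SA[8]=9  'ccbddddccbb'
  #9 SA[9]=5  'ccddccbddddccbb'
  #10 SA[10]=6  'cddccbddddccbb'
  #11 SA[11]=2  'dcbccddccbddddccbb'
  #12 SA[12]=15  'dccbb'
  #13 SA[13]=8  'dccbddddccbb'
  #14 SA[14]=1  'ddcbccddccbddddccbb'
  #15 SA[15]=14  'ddccbb'
  #16 SA[16]=7  'ddccbddddccbb'
  #17 SA[17]=0  'dddcbccddccbddddccbb'
  #18 SA[18]=13  'dddccbb'
  #19 SA[19]=12  'ddddccbb'

SA = [19, 18, 4, 11, 17, 3, 10, 16, 9, 5, 6, 2, 15, 8, 1, 14, 7, 0, 13, 12]
[i] adj suffixes → lcp
  [1] 19/18 → 1 ('b')
  [2] 18/4 → 1 ('b')
  [3] 4/11 → 1 ('b')
  [4] 11/17 → 0 ('')
  [5] 17/3 → 2 ('cb')
  [6] 3/10 → 2 ('cb')
  [7] 10/16 → 1 ('c')
  [8] 16/9 → 3 ('ccb')
  [9] 9/5 → 2 ('cc')
  [10] 5/6 → 1 ('c')
  [11] 6/2 → 0 ('')
  [12] 2/15 → 2 ('dc')
  [13] 15/8 → 4 ('dccb')
  [14] 8/1 → 1 ('d')
  [15] 1/14 → 3 ('ddc')
  [16] 14/7 → 5 ('ddccb')
  [17] 7/0 → 2 ('dd')
  [18] 0/13 → 4 ('dddc')
  [19] 13/12 → 3 ('ddd')

n(n+1)/2 = 20·21/2 = 210
Σ LCP = 0 + 1 + 1 + 1 + 0 + 2 + 2 + 1 + 3 + 2 + 1 + 0 + 2 + 4 + 1 + 3 + 5 + 2 + 4 + 3 = 38
distinct = 210 − 38 = 172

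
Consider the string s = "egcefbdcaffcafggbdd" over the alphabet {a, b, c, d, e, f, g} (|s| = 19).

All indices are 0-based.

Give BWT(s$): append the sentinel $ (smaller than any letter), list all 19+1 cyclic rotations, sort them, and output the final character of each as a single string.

rank  rotation              last
    0  $egcefbdcaffcafggbdd  d
    1  affcafggbdd$egcefbdc  c
    2  afggbdd$egcefbdcaffc  c
    3  bdcaffcafggbdd$egcef  f
    4  bdd$egcefbdcaffcafgg  g
    5  caffcafggbdd$egcefbd  d
    6  cafggbdd$egcefbdcaff  f
    7  cefbdcaffcafggbdd$eg  g
    8  d$egcefbdcaffcafggbd  d
    9  dcaffcafggbdd$egcefb  b
   10  dd$egcefbdcaffcafggb  b
   11  efbdcaffcafggbdd$egc  c
   12  egcefbdcaffcafggbdd$  $
   13  fbdcaffcafggbdd$egce  e
   14  fcafggbdd$egcefbdcaf  f
   15  ffcafggbdd$egcefbdca  a
   16  fggbdd$egcefbdcaffca  a
   17  gbdd$egcefbdcaffcafg  g
   18  gcefbdcaffcafggbdd$e  e
   19  ggbdd$egcefbdcaffcaf  f

dccfgdfgdbbc$efaagef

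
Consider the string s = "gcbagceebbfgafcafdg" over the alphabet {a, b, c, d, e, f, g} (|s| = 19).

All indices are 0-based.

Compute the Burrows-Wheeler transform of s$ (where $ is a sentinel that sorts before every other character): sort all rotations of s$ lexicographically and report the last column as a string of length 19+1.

rank  rotation              last
    0  $gcbagceebbfgafcafdg  g
    1  afcafdg$gcbagceebbfg  g
    2  afdg$gcbagceebbfgafc  c
    3  agceebbfgafcafdg$gcb  b
    4  bagceebbfgafcafdg$gc  c
    5  bbfgafcafdg$gcbagcee  e
    6  bfgafcafdg$gcbagceeb  b
    7  cafdg$gcbagceebbfgaf  f
    8  cbagceebbfgafcafdg$g  g
    9  ceebbfgafcafdg$gcbag  g
   10  dg$gcbagceebbfgafcaf  f
   11  ebbfgafcafdg$gcbagce  e
   12  eebbfgafcafdg$gcbagc  c
   13  fcafdg$gcbagceebbfga  a
   14  fdg$gcbagceebbfgafca  a
   15  fgafcafdg$gcbagceebb  b
   16  g$gcbagceebbfgafcafd  d
   17  gafcafdg$gcbagceebbf  f
   18  gcbagceebbfgafcafdg$  $
   19  gceebbfgafcafdg$gcba  a

ggcbcebfggfecaabdf$a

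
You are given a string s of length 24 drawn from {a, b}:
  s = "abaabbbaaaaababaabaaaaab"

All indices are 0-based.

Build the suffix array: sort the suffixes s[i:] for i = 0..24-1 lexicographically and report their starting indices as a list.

[18, 7, 19, 8, 20, 9, 21, 15, 10, 2, 22, 16, 13, 0, 11, 3, 23, 17, 6, 14, 1, 12, 5, 4]

sorted suffixes:
  #0 SA[0]=18  'aaaaab'
  #1 SA[1]=7  'aaaaababaabaaaaab'
  #2 SA[2]=19  'aaaab'
  #3 SA[3]=8  'aaaababaabaaaaab'
  #4 SA[4]=20  'aaab'
  #5 SA[5]=9  'aaababaabaaaaab'
  #6 SA[6]=21  'aab'
  #7 SA[7]=15  'aabaaaaab'
  #8 SA[8]=10  'aababaabaaaaab'
  #9 SA[9]=2  'aabbbaaaaababaabaaaaab'
  #10 SA[10]=22  'ab'
  #11 SA[11]=16  'abaaaaab'
  #12 SA[12]=13  'abaabaaaaab'
  #13 SA[13]=0  'abaabbbaaaaababaabaaaaab'
  #14 SA[14]=11  'ababaabaaaaab'
  #15 SA[15]=3  'abbbaaaaababaabaaaaab'
  #16 SA[16]=23  'b'
  #17 SA[17]=17  'baaaaab'
  #18 SA[18]=6  'baaaaababaabaaaaab'
  #19 SA[19]=14  'baabaaaaab'
  #20 SA[20]=1  'baabbbaaaaababaabaaaaab'
  #21 SA[21]=12  'babaabaaaaab'
  #22 SA[22]=5  'bbaaaaababaabaaaaab'
  #23 SA[23]=4  'bbbaaaaababaabaaaaab'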